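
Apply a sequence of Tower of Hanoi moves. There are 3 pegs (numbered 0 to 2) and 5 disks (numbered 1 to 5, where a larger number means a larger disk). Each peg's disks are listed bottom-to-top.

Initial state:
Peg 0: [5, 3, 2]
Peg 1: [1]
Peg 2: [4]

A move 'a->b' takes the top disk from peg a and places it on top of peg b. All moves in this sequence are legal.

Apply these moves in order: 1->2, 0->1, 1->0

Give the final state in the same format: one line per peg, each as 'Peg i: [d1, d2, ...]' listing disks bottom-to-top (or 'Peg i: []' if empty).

Answer: Peg 0: [5, 3, 2]
Peg 1: []
Peg 2: [4, 1]

Derivation:
After move 1 (1->2):
Peg 0: [5, 3, 2]
Peg 1: []
Peg 2: [4, 1]

After move 2 (0->1):
Peg 0: [5, 3]
Peg 1: [2]
Peg 2: [4, 1]

After move 3 (1->0):
Peg 0: [5, 3, 2]
Peg 1: []
Peg 2: [4, 1]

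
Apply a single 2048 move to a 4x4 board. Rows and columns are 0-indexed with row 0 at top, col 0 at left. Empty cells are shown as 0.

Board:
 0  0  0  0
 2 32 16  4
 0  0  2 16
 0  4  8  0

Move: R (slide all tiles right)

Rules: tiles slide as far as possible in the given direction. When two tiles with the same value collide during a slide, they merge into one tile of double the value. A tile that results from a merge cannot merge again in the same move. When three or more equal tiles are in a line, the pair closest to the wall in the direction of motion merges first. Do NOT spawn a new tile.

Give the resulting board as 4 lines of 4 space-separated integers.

Slide right:
row 0: [0, 0, 0, 0] -> [0, 0, 0, 0]
row 1: [2, 32, 16, 4] -> [2, 32, 16, 4]
row 2: [0, 0, 2, 16] -> [0, 0, 2, 16]
row 3: [0, 4, 8, 0] -> [0, 0, 4, 8]

Answer:  0  0  0  0
 2 32 16  4
 0  0  2 16
 0  0  4  8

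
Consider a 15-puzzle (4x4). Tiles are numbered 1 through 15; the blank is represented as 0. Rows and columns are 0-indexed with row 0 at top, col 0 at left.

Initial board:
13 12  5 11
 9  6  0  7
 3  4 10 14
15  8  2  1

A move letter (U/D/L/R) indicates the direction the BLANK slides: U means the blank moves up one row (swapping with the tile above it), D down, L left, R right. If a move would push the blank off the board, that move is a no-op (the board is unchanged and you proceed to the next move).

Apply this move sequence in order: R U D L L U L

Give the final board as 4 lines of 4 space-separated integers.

After move 1 (R):
13 12  5 11
 9  6  7  0
 3  4 10 14
15  8  2  1

After move 2 (U):
13 12  5  0
 9  6  7 11
 3  4 10 14
15  8  2  1

After move 3 (D):
13 12  5 11
 9  6  7  0
 3  4 10 14
15  8  2  1

After move 4 (L):
13 12  5 11
 9  6  0  7
 3  4 10 14
15  8  2  1

After move 5 (L):
13 12  5 11
 9  0  6  7
 3  4 10 14
15  8  2  1

After move 6 (U):
13  0  5 11
 9 12  6  7
 3  4 10 14
15  8  2  1

After move 7 (L):
 0 13  5 11
 9 12  6  7
 3  4 10 14
15  8  2  1

Answer:  0 13  5 11
 9 12  6  7
 3  4 10 14
15  8  2  1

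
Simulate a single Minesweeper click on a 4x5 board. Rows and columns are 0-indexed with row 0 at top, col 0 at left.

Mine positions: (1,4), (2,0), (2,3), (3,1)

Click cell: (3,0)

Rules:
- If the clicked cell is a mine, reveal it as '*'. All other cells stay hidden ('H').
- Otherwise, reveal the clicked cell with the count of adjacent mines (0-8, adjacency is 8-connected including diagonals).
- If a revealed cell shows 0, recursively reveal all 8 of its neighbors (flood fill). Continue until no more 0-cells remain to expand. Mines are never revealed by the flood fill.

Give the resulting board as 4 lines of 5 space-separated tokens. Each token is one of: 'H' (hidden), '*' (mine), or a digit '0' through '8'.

H H H H H
H H H H H
H H H H H
2 H H H H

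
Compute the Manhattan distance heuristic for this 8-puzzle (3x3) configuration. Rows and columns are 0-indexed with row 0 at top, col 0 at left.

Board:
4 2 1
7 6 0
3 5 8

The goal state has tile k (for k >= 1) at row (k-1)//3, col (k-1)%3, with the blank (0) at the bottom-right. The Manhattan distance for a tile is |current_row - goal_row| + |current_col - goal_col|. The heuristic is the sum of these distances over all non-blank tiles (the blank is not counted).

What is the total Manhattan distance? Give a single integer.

Tile 4: at (0,0), goal (1,0), distance |0-1|+|0-0| = 1
Tile 2: at (0,1), goal (0,1), distance |0-0|+|1-1| = 0
Tile 1: at (0,2), goal (0,0), distance |0-0|+|2-0| = 2
Tile 7: at (1,0), goal (2,0), distance |1-2|+|0-0| = 1
Tile 6: at (1,1), goal (1,2), distance |1-1|+|1-2| = 1
Tile 3: at (2,0), goal (0,2), distance |2-0|+|0-2| = 4
Tile 5: at (2,1), goal (1,1), distance |2-1|+|1-1| = 1
Tile 8: at (2,2), goal (2,1), distance |2-2|+|2-1| = 1
Sum: 1 + 0 + 2 + 1 + 1 + 4 + 1 + 1 = 11

Answer: 11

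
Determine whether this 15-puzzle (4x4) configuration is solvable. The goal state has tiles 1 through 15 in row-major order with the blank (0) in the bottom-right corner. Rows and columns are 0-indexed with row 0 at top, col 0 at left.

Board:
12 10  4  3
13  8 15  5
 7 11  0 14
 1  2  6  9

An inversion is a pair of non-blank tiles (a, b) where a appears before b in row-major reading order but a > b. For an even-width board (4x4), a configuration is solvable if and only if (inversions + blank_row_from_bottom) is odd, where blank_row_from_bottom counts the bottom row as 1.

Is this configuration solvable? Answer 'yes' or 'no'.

Answer: yes

Derivation:
Inversions: 59
Blank is in row 2 (0-indexed from top), which is row 2 counting from the bottom (bottom = 1).
59 + 2 = 61, which is odd, so the puzzle is solvable.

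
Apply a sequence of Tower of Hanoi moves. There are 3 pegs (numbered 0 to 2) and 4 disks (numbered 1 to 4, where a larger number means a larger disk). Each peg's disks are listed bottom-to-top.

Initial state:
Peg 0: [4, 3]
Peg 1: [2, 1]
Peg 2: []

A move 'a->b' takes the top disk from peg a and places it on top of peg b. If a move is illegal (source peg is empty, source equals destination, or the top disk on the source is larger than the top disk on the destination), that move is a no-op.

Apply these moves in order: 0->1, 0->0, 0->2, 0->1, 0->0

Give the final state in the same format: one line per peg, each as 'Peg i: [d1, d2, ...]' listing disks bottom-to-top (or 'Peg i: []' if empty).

Answer: Peg 0: [4]
Peg 1: [2, 1]
Peg 2: [3]

Derivation:
After move 1 (0->1):
Peg 0: [4, 3]
Peg 1: [2, 1]
Peg 2: []

After move 2 (0->0):
Peg 0: [4, 3]
Peg 1: [2, 1]
Peg 2: []

After move 3 (0->2):
Peg 0: [4]
Peg 1: [2, 1]
Peg 2: [3]

After move 4 (0->1):
Peg 0: [4]
Peg 1: [2, 1]
Peg 2: [3]

After move 5 (0->0):
Peg 0: [4]
Peg 1: [2, 1]
Peg 2: [3]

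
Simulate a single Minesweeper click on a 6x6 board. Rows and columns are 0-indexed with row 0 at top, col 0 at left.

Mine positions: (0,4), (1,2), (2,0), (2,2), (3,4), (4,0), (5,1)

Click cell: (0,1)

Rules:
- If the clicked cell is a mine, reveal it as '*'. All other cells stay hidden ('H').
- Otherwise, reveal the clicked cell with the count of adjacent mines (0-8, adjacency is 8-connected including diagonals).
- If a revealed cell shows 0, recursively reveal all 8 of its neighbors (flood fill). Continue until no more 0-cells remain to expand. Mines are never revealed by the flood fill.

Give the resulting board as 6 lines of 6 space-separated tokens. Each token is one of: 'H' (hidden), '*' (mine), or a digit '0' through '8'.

H 1 H H H H
H H H H H H
H H H H H H
H H H H H H
H H H H H H
H H H H H H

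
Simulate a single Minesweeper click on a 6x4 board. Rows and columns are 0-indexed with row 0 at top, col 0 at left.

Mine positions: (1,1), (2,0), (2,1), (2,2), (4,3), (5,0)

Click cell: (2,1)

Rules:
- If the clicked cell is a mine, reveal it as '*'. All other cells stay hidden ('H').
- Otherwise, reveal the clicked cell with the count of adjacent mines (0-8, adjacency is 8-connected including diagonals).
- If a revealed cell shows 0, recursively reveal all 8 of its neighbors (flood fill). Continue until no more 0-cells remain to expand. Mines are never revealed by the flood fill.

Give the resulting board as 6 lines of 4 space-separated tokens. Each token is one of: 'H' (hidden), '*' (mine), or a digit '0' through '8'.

H H H H
H H H H
H * H H
H H H H
H H H H
H H H H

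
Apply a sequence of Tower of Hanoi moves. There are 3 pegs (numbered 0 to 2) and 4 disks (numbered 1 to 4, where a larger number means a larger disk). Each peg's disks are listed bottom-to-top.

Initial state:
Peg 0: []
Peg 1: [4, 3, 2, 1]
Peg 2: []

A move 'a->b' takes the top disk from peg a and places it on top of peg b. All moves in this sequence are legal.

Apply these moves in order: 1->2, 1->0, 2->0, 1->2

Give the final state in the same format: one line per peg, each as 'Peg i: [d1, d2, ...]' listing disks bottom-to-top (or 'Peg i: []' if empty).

After move 1 (1->2):
Peg 0: []
Peg 1: [4, 3, 2]
Peg 2: [1]

After move 2 (1->0):
Peg 0: [2]
Peg 1: [4, 3]
Peg 2: [1]

After move 3 (2->0):
Peg 0: [2, 1]
Peg 1: [4, 3]
Peg 2: []

After move 4 (1->2):
Peg 0: [2, 1]
Peg 1: [4]
Peg 2: [3]

Answer: Peg 0: [2, 1]
Peg 1: [4]
Peg 2: [3]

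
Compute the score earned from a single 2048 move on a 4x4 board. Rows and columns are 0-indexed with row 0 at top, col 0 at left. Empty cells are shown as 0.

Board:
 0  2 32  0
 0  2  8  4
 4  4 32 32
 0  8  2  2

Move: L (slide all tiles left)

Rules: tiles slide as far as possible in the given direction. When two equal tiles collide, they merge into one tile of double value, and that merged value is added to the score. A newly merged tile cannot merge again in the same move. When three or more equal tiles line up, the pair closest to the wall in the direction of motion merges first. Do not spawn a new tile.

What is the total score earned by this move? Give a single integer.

Slide left:
row 0: [0, 2, 32, 0] -> [2, 32, 0, 0]  score +0 (running 0)
row 1: [0, 2, 8, 4] -> [2, 8, 4, 0]  score +0 (running 0)
row 2: [4, 4, 32, 32] -> [8, 64, 0, 0]  score +72 (running 72)
row 3: [0, 8, 2, 2] -> [8, 4, 0, 0]  score +4 (running 76)
Board after move:
 2 32  0  0
 2  8  4  0
 8 64  0  0
 8  4  0  0

Answer: 76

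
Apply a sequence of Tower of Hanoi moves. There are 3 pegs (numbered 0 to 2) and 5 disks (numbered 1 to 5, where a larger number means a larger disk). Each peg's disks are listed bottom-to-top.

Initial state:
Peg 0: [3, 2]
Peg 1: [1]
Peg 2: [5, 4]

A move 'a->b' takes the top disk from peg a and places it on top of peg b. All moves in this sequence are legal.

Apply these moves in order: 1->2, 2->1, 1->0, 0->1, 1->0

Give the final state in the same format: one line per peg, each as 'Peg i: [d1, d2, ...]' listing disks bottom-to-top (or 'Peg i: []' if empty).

After move 1 (1->2):
Peg 0: [3, 2]
Peg 1: []
Peg 2: [5, 4, 1]

After move 2 (2->1):
Peg 0: [3, 2]
Peg 1: [1]
Peg 2: [5, 4]

After move 3 (1->0):
Peg 0: [3, 2, 1]
Peg 1: []
Peg 2: [5, 4]

After move 4 (0->1):
Peg 0: [3, 2]
Peg 1: [1]
Peg 2: [5, 4]

After move 5 (1->0):
Peg 0: [3, 2, 1]
Peg 1: []
Peg 2: [5, 4]

Answer: Peg 0: [3, 2, 1]
Peg 1: []
Peg 2: [5, 4]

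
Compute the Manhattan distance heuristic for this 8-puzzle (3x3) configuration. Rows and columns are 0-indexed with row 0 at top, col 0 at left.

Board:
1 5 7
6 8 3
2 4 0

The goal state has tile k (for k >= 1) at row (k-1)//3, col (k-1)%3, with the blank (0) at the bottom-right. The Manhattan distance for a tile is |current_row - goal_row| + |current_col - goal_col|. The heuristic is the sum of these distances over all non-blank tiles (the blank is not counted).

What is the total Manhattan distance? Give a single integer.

Tile 1: (0,0)->(0,0) = 0
Tile 5: (0,1)->(1,1) = 1
Tile 7: (0,2)->(2,0) = 4
Tile 6: (1,0)->(1,2) = 2
Tile 8: (1,1)->(2,1) = 1
Tile 3: (1,2)->(0,2) = 1
Tile 2: (2,0)->(0,1) = 3
Tile 4: (2,1)->(1,0) = 2
Sum: 0 + 1 + 4 + 2 + 1 + 1 + 3 + 2 = 14

Answer: 14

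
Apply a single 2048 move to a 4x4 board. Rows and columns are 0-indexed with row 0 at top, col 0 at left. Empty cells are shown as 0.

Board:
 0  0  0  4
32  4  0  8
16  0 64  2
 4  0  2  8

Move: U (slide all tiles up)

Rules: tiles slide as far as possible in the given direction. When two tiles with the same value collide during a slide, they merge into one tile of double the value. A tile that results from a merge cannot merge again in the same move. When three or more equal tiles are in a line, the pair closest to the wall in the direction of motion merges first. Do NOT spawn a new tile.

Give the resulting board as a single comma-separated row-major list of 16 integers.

Answer: 32, 4, 64, 4, 16, 0, 2, 8, 4, 0, 0, 2, 0, 0, 0, 8

Derivation:
Slide up:
col 0: [0, 32, 16, 4] -> [32, 16, 4, 0]
col 1: [0, 4, 0, 0] -> [4, 0, 0, 0]
col 2: [0, 0, 64, 2] -> [64, 2, 0, 0]
col 3: [4, 8, 2, 8] -> [4, 8, 2, 8]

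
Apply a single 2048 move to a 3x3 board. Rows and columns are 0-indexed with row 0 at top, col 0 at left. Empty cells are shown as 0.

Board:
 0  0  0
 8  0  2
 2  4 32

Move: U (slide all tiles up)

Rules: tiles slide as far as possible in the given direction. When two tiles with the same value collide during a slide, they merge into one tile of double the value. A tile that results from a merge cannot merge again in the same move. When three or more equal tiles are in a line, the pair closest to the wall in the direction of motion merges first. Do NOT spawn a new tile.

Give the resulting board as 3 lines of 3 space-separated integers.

Answer:  8  4  2
 2  0 32
 0  0  0

Derivation:
Slide up:
col 0: [0, 8, 2] -> [8, 2, 0]
col 1: [0, 0, 4] -> [4, 0, 0]
col 2: [0, 2, 32] -> [2, 32, 0]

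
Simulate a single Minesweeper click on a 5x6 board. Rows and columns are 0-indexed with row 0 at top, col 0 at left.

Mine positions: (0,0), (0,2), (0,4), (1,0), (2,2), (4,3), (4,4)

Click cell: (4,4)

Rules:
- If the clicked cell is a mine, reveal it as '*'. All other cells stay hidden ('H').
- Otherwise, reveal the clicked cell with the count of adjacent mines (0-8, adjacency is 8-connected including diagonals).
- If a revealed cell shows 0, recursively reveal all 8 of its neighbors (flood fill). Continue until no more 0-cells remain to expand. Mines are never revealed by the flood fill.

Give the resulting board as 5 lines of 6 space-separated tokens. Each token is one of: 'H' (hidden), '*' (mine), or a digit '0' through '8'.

H H H H H H
H H H H H H
H H H H H H
H H H H H H
H H H H * H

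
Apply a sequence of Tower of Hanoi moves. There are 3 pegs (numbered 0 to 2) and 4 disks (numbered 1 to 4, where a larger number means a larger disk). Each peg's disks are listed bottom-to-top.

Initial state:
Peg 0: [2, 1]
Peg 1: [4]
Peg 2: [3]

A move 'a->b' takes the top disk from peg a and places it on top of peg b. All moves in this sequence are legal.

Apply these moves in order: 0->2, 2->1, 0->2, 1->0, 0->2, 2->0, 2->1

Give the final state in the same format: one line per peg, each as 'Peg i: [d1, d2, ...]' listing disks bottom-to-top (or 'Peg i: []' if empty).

Answer: Peg 0: [1]
Peg 1: [4, 2]
Peg 2: [3]

Derivation:
After move 1 (0->2):
Peg 0: [2]
Peg 1: [4]
Peg 2: [3, 1]

After move 2 (2->1):
Peg 0: [2]
Peg 1: [4, 1]
Peg 2: [3]

After move 3 (0->2):
Peg 0: []
Peg 1: [4, 1]
Peg 2: [3, 2]

After move 4 (1->0):
Peg 0: [1]
Peg 1: [4]
Peg 2: [3, 2]

After move 5 (0->2):
Peg 0: []
Peg 1: [4]
Peg 2: [3, 2, 1]

After move 6 (2->0):
Peg 0: [1]
Peg 1: [4]
Peg 2: [3, 2]

After move 7 (2->1):
Peg 0: [1]
Peg 1: [4, 2]
Peg 2: [3]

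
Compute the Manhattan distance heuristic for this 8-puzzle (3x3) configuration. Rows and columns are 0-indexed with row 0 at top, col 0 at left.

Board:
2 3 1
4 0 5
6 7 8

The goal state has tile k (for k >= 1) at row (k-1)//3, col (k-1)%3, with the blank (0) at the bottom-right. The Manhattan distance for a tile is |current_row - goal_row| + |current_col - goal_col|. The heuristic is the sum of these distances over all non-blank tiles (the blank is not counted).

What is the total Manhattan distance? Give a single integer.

Tile 2: (0,0)->(0,1) = 1
Tile 3: (0,1)->(0,2) = 1
Tile 1: (0,2)->(0,0) = 2
Tile 4: (1,0)->(1,0) = 0
Tile 5: (1,2)->(1,1) = 1
Tile 6: (2,0)->(1,2) = 3
Tile 7: (2,1)->(2,0) = 1
Tile 8: (2,2)->(2,1) = 1
Sum: 1 + 1 + 2 + 0 + 1 + 3 + 1 + 1 = 10

Answer: 10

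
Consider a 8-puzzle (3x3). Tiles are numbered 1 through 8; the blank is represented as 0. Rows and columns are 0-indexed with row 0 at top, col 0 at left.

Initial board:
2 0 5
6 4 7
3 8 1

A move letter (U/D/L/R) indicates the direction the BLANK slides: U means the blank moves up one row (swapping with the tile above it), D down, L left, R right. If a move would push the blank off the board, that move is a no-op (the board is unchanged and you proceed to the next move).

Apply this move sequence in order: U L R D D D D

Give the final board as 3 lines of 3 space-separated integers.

Answer: 2 4 5
6 8 7
3 0 1

Derivation:
After move 1 (U):
2 0 5
6 4 7
3 8 1

After move 2 (L):
0 2 5
6 4 7
3 8 1

After move 3 (R):
2 0 5
6 4 7
3 8 1

After move 4 (D):
2 4 5
6 0 7
3 8 1

After move 5 (D):
2 4 5
6 8 7
3 0 1

After move 6 (D):
2 4 5
6 8 7
3 0 1

After move 7 (D):
2 4 5
6 8 7
3 0 1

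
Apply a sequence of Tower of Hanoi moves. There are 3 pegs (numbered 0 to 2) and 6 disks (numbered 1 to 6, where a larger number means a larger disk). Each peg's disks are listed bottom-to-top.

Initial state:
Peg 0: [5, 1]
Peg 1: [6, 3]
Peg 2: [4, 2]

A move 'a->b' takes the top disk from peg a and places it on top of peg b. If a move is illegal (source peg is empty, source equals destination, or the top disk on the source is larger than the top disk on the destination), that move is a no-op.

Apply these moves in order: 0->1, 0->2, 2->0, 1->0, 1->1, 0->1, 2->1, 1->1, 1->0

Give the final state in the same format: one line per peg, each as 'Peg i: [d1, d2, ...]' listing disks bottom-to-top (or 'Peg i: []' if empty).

Answer: Peg 0: [5, 2, 1]
Peg 1: [6, 3]
Peg 2: [4]

Derivation:
After move 1 (0->1):
Peg 0: [5]
Peg 1: [6, 3, 1]
Peg 2: [4, 2]

After move 2 (0->2):
Peg 0: [5]
Peg 1: [6, 3, 1]
Peg 2: [4, 2]

After move 3 (2->0):
Peg 0: [5, 2]
Peg 1: [6, 3, 1]
Peg 2: [4]

After move 4 (1->0):
Peg 0: [5, 2, 1]
Peg 1: [6, 3]
Peg 2: [4]

After move 5 (1->1):
Peg 0: [5, 2, 1]
Peg 1: [6, 3]
Peg 2: [4]

After move 6 (0->1):
Peg 0: [5, 2]
Peg 1: [6, 3, 1]
Peg 2: [4]

After move 7 (2->1):
Peg 0: [5, 2]
Peg 1: [6, 3, 1]
Peg 2: [4]

After move 8 (1->1):
Peg 0: [5, 2]
Peg 1: [6, 3, 1]
Peg 2: [4]

After move 9 (1->0):
Peg 0: [5, 2, 1]
Peg 1: [6, 3]
Peg 2: [4]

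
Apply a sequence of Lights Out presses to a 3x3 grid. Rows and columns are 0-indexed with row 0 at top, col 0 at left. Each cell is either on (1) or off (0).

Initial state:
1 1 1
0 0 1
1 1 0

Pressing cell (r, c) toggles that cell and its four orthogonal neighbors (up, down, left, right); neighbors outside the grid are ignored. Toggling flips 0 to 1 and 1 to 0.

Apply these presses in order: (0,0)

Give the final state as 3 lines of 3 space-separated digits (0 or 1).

After press 1 at (0,0):
0 0 1
1 0 1
1 1 0

Answer: 0 0 1
1 0 1
1 1 0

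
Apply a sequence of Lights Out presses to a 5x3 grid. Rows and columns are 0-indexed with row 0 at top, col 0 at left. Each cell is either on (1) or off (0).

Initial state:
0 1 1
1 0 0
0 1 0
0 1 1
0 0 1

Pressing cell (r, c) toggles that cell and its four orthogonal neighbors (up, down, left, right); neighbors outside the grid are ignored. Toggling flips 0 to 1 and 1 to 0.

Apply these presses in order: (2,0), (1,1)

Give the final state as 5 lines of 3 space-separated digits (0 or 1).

Answer: 0 0 1
1 1 1
1 1 0
1 1 1
0 0 1

Derivation:
After press 1 at (2,0):
0 1 1
0 0 0
1 0 0
1 1 1
0 0 1

After press 2 at (1,1):
0 0 1
1 1 1
1 1 0
1 1 1
0 0 1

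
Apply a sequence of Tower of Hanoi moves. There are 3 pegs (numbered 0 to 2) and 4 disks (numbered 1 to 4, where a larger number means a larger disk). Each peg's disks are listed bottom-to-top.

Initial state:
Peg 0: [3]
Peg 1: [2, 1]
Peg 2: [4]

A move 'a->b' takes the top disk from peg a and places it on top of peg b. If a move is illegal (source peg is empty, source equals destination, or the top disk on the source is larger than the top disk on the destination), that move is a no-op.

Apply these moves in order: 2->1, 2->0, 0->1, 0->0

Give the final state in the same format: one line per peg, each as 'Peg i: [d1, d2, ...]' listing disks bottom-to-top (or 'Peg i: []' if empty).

Answer: Peg 0: [3]
Peg 1: [2, 1]
Peg 2: [4]

Derivation:
After move 1 (2->1):
Peg 0: [3]
Peg 1: [2, 1]
Peg 2: [4]

After move 2 (2->0):
Peg 0: [3]
Peg 1: [2, 1]
Peg 2: [4]

After move 3 (0->1):
Peg 0: [3]
Peg 1: [2, 1]
Peg 2: [4]

After move 4 (0->0):
Peg 0: [3]
Peg 1: [2, 1]
Peg 2: [4]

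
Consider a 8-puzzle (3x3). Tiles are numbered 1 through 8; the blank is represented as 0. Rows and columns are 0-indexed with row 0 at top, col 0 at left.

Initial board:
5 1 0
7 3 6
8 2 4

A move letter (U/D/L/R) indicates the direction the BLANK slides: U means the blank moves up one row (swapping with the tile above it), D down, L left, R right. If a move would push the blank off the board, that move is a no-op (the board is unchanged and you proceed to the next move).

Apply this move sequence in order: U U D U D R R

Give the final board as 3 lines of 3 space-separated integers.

After move 1 (U):
5 1 0
7 3 6
8 2 4

After move 2 (U):
5 1 0
7 3 6
8 2 4

After move 3 (D):
5 1 6
7 3 0
8 2 4

After move 4 (U):
5 1 0
7 3 6
8 2 4

After move 5 (D):
5 1 6
7 3 0
8 2 4

After move 6 (R):
5 1 6
7 3 0
8 2 4

After move 7 (R):
5 1 6
7 3 0
8 2 4

Answer: 5 1 6
7 3 0
8 2 4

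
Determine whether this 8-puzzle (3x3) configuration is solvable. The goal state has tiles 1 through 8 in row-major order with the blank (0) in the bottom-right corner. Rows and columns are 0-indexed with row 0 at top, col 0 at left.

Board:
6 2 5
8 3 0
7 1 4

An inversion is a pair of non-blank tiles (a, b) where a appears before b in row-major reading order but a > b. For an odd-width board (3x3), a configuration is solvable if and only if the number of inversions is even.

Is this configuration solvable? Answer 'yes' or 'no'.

Answer: yes

Derivation:
Inversions (pairs i<j in row-major order where tile[i] > tile[j] > 0): 16
16 is even, so the puzzle is solvable.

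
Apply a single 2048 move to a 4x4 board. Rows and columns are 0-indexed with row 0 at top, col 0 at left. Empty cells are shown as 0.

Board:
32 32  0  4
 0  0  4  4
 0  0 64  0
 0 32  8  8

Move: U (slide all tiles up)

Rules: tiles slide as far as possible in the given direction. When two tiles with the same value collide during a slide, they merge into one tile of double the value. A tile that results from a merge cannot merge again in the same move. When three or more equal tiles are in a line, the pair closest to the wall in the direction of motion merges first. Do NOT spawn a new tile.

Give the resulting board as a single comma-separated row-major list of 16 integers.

Answer: 32, 64, 4, 8, 0, 0, 64, 8, 0, 0, 8, 0, 0, 0, 0, 0

Derivation:
Slide up:
col 0: [32, 0, 0, 0] -> [32, 0, 0, 0]
col 1: [32, 0, 0, 32] -> [64, 0, 0, 0]
col 2: [0, 4, 64, 8] -> [4, 64, 8, 0]
col 3: [4, 4, 0, 8] -> [8, 8, 0, 0]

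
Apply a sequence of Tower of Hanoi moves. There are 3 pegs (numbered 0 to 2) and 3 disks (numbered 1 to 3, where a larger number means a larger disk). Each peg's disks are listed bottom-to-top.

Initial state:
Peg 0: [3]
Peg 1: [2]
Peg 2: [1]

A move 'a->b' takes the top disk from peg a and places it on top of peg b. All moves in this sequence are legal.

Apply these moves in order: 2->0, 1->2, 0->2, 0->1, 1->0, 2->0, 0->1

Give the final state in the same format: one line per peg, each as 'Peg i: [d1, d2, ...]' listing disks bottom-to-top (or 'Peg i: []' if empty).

Answer: Peg 0: [3]
Peg 1: [1]
Peg 2: [2]

Derivation:
After move 1 (2->0):
Peg 0: [3, 1]
Peg 1: [2]
Peg 2: []

After move 2 (1->2):
Peg 0: [3, 1]
Peg 1: []
Peg 2: [2]

After move 3 (0->2):
Peg 0: [3]
Peg 1: []
Peg 2: [2, 1]

After move 4 (0->1):
Peg 0: []
Peg 1: [3]
Peg 2: [2, 1]

After move 5 (1->0):
Peg 0: [3]
Peg 1: []
Peg 2: [2, 1]

After move 6 (2->0):
Peg 0: [3, 1]
Peg 1: []
Peg 2: [2]

After move 7 (0->1):
Peg 0: [3]
Peg 1: [1]
Peg 2: [2]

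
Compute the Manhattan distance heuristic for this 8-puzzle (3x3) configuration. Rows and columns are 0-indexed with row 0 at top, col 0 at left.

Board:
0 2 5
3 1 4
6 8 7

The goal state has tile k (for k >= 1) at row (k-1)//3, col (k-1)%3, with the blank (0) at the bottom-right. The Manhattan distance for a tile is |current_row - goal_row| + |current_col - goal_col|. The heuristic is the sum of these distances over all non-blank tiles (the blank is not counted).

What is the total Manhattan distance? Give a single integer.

Answer: 14

Derivation:
Tile 2: (0,1)->(0,1) = 0
Tile 5: (0,2)->(1,1) = 2
Tile 3: (1,0)->(0,2) = 3
Tile 1: (1,1)->(0,0) = 2
Tile 4: (1,2)->(1,0) = 2
Tile 6: (2,0)->(1,2) = 3
Tile 8: (2,1)->(2,1) = 0
Tile 7: (2,2)->(2,0) = 2
Sum: 0 + 2 + 3 + 2 + 2 + 3 + 0 + 2 = 14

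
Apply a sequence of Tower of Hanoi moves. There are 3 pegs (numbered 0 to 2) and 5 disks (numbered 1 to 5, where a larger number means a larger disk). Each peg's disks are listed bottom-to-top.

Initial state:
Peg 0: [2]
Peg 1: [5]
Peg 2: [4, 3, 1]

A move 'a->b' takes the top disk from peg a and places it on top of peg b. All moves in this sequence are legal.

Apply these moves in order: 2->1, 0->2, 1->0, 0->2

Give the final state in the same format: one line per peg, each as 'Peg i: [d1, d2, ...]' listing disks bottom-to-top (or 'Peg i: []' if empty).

After move 1 (2->1):
Peg 0: [2]
Peg 1: [5, 1]
Peg 2: [4, 3]

After move 2 (0->2):
Peg 0: []
Peg 1: [5, 1]
Peg 2: [4, 3, 2]

After move 3 (1->0):
Peg 0: [1]
Peg 1: [5]
Peg 2: [4, 3, 2]

After move 4 (0->2):
Peg 0: []
Peg 1: [5]
Peg 2: [4, 3, 2, 1]

Answer: Peg 0: []
Peg 1: [5]
Peg 2: [4, 3, 2, 1]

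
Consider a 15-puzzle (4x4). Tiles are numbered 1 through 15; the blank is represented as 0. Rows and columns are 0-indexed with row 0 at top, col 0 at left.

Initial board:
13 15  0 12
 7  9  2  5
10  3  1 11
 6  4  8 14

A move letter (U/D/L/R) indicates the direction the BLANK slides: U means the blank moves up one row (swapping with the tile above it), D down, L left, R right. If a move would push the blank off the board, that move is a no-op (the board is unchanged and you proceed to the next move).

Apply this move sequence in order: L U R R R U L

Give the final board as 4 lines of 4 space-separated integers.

Answer: 13 15  0 12
 7  9  2  5
10  3  1 11
 6  4  8 14

Derivation:
After move 1 (L):
13  0 15 12
 7  9  2  5
10  3  1 11
 6  4  8 14

After move 2 (U):
13  0 15 12
 7  9  2  5
10  3  1 11
 6  4  8 14

After move 3 (R):
13 15  0 12
 7  9  2  5
10  3  1 11
 6  4  8 14

After move 4 (R):
13 15 12  0
 7  9  2  5
10  3  1 11
 6  4  8 14

After move 5 (R):
13 15 12  0
 7  9  2  5
10  3  1 11
 6  4  8 14

After move 6 (U):
13 15 12  0
 7  9  2  5
10  3  1 11
 6  4  8 14

After move 7 (L):
13 15  0 12
 7  9  2  5
10  3  1 11
 6  4  8 14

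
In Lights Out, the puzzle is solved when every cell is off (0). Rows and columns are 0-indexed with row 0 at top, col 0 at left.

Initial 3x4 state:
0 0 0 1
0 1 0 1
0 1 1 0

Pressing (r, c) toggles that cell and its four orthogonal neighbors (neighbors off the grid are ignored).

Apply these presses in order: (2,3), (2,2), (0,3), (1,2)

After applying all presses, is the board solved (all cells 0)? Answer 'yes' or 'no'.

After press 1 at (2,3):
0 0 0 1
0 1 0 0
0 1 0 1

After press 2 at (2,2):
0 0 0 1
0 1 1 0
0 0 1 0

After press 3 at (0,3):
0 0 1 0
0 1 1 1
0 0 1 0

After press 4 at (1,2):
0 0 0 0
0 0 0 0
0 0 0 0

Lights still on: 0

Answer: yes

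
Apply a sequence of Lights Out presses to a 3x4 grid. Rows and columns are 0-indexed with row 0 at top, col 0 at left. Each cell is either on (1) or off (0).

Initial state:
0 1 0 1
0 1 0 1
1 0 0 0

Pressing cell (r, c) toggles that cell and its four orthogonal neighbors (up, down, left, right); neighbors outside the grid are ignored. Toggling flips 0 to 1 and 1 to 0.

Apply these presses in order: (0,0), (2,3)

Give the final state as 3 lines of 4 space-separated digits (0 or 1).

After press 1 at (0,0):
1 0 0 1
1 1 0 1
1 0 0 0

After press 2 at (2,3):
1 0 0 1
1 1 0 0
1 0 1 1

Answer: 1 0 0 1
1 1 0 0
1 0 1 1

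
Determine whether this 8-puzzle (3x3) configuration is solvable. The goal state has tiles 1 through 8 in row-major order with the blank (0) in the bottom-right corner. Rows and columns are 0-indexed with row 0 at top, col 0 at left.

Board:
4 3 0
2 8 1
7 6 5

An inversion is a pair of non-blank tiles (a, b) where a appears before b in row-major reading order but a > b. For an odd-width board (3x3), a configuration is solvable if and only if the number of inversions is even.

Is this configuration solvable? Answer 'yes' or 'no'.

Answer: no

Derivation:
Inversions (pairs i<j in row-major order where tile[i] > tile[j] > 0): 13
13 is odd, so the puzzle is not solvable.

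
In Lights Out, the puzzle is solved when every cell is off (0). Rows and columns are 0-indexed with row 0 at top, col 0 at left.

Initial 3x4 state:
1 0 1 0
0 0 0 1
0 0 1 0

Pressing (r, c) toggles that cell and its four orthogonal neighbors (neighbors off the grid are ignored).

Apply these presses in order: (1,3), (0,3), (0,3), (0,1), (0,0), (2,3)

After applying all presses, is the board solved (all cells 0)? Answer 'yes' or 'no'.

After press 1 at (1,3):
1 0 1 1
0 0 1 0
0 0 1 1

After press 2 at (0,3):
1 0 0 0
0 0 1 1
0 0 1 1

After press 3 at (0,3):
1 0 1 1
0 0 1 0
0 0 1 1

After press 4 at (0,1):
0 1 0 1
0 1 1 0
0 0 1 1

After press 5 at (0,0):
1 0 0 1
1 1 1 0
0 0 1 1

After press 6 at (2,3):
1 0 0 1
1 1 1 1
0 0 0 0

Lights still on: 6

Answer: no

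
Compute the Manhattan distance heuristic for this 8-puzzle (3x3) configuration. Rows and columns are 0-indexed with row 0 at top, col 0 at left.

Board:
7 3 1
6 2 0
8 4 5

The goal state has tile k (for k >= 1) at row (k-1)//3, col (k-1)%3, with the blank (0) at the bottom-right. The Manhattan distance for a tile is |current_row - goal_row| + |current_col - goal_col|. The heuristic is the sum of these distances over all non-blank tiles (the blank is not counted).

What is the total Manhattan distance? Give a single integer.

Answer: 13

Derivation:
Tile 7: (0,0)->(2,0) = 2
Tile 3: (0,1)->(0,2) = 1
Tile 1: (0,2)->(0,0) = 2
Tile 6: (1,0)->(1,2) = 2
Tile 2: (1,1)->(0,1) = 1
Tile 8: (2,0)->(2,1) = 1
Tile 4: (2,1)->(1,0) = 2
Tile 5: (2,2)->(1,1) = 2
Sum: 2 + 1 + 2 + 2 + 1 + 1 + 2 + 2 = 13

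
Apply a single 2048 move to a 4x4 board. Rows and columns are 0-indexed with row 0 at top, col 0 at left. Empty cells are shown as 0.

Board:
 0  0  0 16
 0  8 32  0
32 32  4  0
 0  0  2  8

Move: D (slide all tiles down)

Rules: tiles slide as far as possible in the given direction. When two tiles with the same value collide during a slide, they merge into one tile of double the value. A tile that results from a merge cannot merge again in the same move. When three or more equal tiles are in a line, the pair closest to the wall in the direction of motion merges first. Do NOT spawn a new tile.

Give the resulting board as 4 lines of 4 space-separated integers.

Slide down:
col 0: [0, 0, 32, 0] -> [0, 0, 0, 32]
col 1: [0, 8, 32, 0] -> [0, 0, 8, 32]
col 2: [0, 32, 4, 2] -> [0, 32, 4, 2]
col 3: [16, 0, 0, 8] -> [0, 0, 16, 8]

Answer:  0  0  0  0
 0  0 32  0
 0  8  4 16
32 32  2  8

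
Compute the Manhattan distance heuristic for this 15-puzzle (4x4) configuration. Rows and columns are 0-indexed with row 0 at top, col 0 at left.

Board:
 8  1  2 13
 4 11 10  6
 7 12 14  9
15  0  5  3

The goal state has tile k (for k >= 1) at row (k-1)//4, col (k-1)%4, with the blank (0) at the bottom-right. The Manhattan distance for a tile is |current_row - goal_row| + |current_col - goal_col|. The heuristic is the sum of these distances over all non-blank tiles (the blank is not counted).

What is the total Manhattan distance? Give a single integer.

Answer: 42

Derivation:
Tile 8: (0,0)->(1,3) = 4
Tile 1: (0,1)->(0,0) = 1
Tile 2: (0,2)->(0,1) = 1
Tile 13: (0,3)->(3,0) = 6
Tile 4: (1,0)->(0,3) = 4
Tile 11: (1,1)->(2,2) = 2
Tile 10: (1,2)->(2,1) = 2
Tile 6: (1,3)->(1,1) = 2
Tile 7: (2,0)->(1,2) = 3
Tile 12: (2,1)->(2,3) = 2
Tile 14: (2,2)->(3,1) = 2
Tile 9: (2,3)->(2,0) = 3
Tile 15: (3,0)->(3,2) = 2
Tile 5: (3,2)->(1,0) = 4
Tile 3: (3,3)->(0,2) = 4
Sum: 4 + 1 + 1 + 6 + 4 + 2 + 2 + 2 + 3 + 2 + 2 + 3 + 2 + 4 + 4 = 42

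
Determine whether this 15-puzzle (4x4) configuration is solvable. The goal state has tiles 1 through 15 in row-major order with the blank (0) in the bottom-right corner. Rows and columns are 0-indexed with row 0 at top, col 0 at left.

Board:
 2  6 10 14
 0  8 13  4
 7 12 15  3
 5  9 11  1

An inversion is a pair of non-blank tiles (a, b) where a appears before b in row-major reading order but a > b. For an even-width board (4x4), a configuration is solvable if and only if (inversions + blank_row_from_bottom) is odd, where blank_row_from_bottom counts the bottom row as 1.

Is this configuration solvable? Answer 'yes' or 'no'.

Inversions: 54
Blank is in row 1 (0-indexed from top), which is row 3 counting from the bottom (bottom = 1).
54 + 3 = 57, which is odd, so the puzzle is solvable.

Answer: yes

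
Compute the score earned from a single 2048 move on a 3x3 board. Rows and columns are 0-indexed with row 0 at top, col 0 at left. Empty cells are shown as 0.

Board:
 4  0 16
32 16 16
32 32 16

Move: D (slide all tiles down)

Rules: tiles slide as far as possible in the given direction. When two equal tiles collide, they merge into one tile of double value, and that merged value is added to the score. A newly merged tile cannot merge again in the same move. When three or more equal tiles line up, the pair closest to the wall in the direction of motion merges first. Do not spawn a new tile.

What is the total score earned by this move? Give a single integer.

Slide down:
col 0: [4, 32, 32] -> [0, 4, 64]  score +64 (running 64)
col 1: [0, 16, 32] -> [0, 16, 32]  score +0 (running 64)
col 2: [16, 16, 16] -> [0, 16, 32]  score +32 (running 96)
Board after move:
 0  0  0
 4 16 16
64 32 32

Answer: 96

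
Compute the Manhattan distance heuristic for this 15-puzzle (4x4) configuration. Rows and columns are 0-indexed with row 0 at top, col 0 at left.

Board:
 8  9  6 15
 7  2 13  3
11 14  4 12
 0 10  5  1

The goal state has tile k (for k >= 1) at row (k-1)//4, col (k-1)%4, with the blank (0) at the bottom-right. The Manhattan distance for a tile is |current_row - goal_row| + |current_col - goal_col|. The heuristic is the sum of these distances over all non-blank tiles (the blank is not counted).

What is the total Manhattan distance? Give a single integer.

Answer: 39

Derivation:
Tile 8: at (0,0), goal (1,3), distance |0-1|+|0-3| = 4
Tile 9: at (0,1), goal (2,0), distance |0-2|+|1-0| = 3
Tile 6: at (0,2), goal (1,1), distance |0-1|+|2-1| = 2
Tile 15: at (0,3), goal (3,2), distance |0-3|+|3-2| = 4
Tile 7: at (1,0), goal (1,2), distance |1-1|+|0-2| = 2
Tile 2: at (1,1), goal (0,1), distance |1-0|+|1-1| = 1
Tile 13: at (1,2), goal (3,0), distance |1-3|+|2-0| = 4
Tile 3: at (1,3), goal (0,2), distance |1-0|+|3-2| = 2
Tile 11: at (2,0), goal (2,2), distance |2-2|+|0-2| = 2
Tile 14: at (2,1), goal (3,1), distance |2-3|+|1-1| = 1
Tile 4: at (2,2), goal (0,3), distance |2-0|+|2-3| = 3
Tile 12: at (2,3), goal (2,3), distance |2-2|+|3-3| = 0
Tile 10: at (3,1), goal (2,1), distance |3-2|+|1-1| = 1
Tile 5: at (3,2), goal (1,0), distance |3-1|+|2-0| = 4
Tile 1: at (3,3), goal (0,0), distance |3-0|+|3-0| = 6
Sum: 4 + 3 + 2 + 4 + 2 + 1 + 4 + 2 + 2 + 1 + 3 + 0 + 1 + 4 + 6 = 39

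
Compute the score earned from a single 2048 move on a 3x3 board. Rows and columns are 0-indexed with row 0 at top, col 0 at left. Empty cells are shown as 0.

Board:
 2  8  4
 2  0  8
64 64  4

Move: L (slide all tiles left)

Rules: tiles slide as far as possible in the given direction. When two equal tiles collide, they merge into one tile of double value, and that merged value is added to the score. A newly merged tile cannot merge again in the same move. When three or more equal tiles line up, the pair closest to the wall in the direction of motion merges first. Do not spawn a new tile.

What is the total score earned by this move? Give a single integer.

Slide left:
row 0: [2, 8, 4] -> [2, 8, 4]  score +0 (running 0)
row 1: [2, 0, 8] -> [2, 8, 0]  score +0 (running 0)
row 2: [64, 64, 4] -> [128, 4, 0]  score +128 (running 128)
Board after move:
  2   8   4
  2   8   0
128   4   0

Answer: 128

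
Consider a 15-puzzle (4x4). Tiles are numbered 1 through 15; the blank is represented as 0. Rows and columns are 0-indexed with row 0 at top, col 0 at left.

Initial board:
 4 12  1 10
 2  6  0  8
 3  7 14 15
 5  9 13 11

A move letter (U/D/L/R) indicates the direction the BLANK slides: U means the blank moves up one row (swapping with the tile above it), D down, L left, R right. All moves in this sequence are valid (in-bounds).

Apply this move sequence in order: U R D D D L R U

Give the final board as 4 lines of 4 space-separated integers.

Answer:  4 12 10  8
 2  6  1 15
 3  7 14  0
 5  9 13 11

Derivation:
After move 1 (U):
 4 12  0 10
 2  6  1  8
 3  7 14 15
 5  9 13 11

After move 2 (R):
 4 12 10  0
 2  6  1  8
 3  7 14 15
 5  9 13 11

After move 3 (D):
 4 12 10  8
 2  6  1  0
 3  7 14 15
 5  9 13 11

After move 4 (D):
 4 12 10  8
 2  6  1 15
 3  7 14  0
 5  9 13 11

After move 5 (D):
 4 12 10  8
 2  6  1 15
 3  7 14 11
 5  9 13  0

After move 6 (L):
 4 12 10  8
 2  6  1 15
 3  7 14 11
 5  9  0 13

After move 7 (R):
 4 12 10  8
 2  6  1 15
 3  7 14 11
 5  9 13  0

After move 8 (U):
 4 12 10  8
 2  6  1 15
 3  7 14  0
 5  9 13 11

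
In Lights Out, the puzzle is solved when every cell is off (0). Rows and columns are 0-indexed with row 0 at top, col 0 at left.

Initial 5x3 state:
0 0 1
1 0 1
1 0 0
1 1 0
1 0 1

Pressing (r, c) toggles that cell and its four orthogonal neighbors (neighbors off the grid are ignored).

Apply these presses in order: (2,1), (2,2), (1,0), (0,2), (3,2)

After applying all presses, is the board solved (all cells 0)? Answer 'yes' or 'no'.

Answer: no

Derivation:
After press 1 at (2,1):
0 0 1
1 1 1
0 1 1
1 0 0
1 0 1

After press 2 at (2,2):
0 0 1
1 1 0
0 0 0
1 0 1
1 0 1

After press 3 at (1,0):
1 0 1
0 0 0
1 0 0
1 0 1
1 0 1

After press 4 at (0,2):
1 1 0
0 0 1
1 0 0
1 0 1
1 0 1

After press 5 at (3,2):
1 1 0
0 0 1
1 0 1
1 1 0
1 0 0

Lights still on: 8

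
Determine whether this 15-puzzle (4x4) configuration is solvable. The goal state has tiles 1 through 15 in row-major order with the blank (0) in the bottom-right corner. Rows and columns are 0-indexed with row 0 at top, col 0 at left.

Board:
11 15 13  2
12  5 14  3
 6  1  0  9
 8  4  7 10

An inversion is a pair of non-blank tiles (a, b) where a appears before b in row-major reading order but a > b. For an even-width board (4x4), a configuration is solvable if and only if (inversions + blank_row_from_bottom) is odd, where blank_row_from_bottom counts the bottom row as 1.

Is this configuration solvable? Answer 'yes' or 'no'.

Inversions: 63
Blank is in row 2 (0-indexed from top), which is row 2 counting from the bottom (bottom = 1).
63 + 2 = 65, which is odd, so the puzzle is solvable.

Answer: yes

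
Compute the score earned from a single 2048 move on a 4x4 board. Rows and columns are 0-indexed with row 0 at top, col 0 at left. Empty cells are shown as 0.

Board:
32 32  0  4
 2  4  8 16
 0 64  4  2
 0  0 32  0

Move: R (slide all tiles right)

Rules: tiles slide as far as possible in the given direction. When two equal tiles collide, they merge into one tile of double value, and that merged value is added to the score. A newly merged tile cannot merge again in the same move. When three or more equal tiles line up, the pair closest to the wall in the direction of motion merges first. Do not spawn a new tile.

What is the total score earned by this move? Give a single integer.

Answer: 64

Derivation:
Slide right:
row 0: [32, 32, 0, 4] -> [0, 0, 64, 4]  score +64 (running 64)
row 1: [2, 4, 8, 16] -> [2, 4, 8, 16]  score +0 (running 64)
row 2: [0, 64, 4, 2] -> [0, 64, 4, 2]  score +0 (running 64)
row 3: [0, 0, 32, 0] -> [0, 0, 0, 32]  score +0 (running 64)
Board after move:
 0  0 64  4
 2  4  8 16
 0 64  4  2
 0  0  0 32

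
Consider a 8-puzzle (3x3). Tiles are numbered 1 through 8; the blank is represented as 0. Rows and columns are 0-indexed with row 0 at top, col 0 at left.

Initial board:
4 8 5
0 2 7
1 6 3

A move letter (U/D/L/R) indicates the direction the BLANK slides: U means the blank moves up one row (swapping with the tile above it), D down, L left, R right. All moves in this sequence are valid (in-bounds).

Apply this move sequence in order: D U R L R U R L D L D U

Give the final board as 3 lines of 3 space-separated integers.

After move 1 (D):
4 8 5
1 2 7
0 6 3

After move 2 (U):
4 8 5
0 2 7
1 6 3

After move 3 (R):
4 8 5
2 0 7
1 6 3

After move 4 (L):
4 8 5
0 2 7
1 6 3

After move 5 (R):
4 8 5
2 0 7
1 6 3

After move 6 (U):
4 0 5
2 8 7
1 6 3

After move 7 (R):
4 5 0
2 8 7
1 6 3

After move 8 (L):
4 0 5
2 8 7
1 6 3

After move 9 (D):
4 8 5
2 0 7
1 6 3

After move 10 (L):
4 8 5
0 2 7
1 6 3

After move 11 (D):
4 8 5
1 2 7
0 6 3

After move 12 (U):
4 8 5
0 2 7
1 6 3

Answer: 4 8 5
0 2 7
1 6 3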